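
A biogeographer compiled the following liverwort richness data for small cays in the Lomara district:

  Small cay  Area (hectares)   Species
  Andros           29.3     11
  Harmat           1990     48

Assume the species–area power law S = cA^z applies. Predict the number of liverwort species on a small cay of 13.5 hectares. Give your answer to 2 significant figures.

z = ln(48/11) / ln(1990/29.3) = 1.4733 / 4.2183 = 0.3493
c = 11 / 29.3^0.3493 = 11 / 3.253 = 3.381
S₃ = 3.381 × 13.5^0.3493 = 3.381 × 2.482 ≈ 8.392

8.4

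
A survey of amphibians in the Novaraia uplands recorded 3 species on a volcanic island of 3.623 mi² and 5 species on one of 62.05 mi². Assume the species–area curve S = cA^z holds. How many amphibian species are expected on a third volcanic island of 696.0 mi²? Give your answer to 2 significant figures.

7.7

z = ln(5/3) / ln(62.05/3.623) = 0.5108 / 2.8406 = 0.1798
c = 3 / 3.623^0.1798 = 3 / 1.26 = 2.38
S₃ = 2.38 × 696^0.1798 = 2.38 × 3.245 ≈ 7.723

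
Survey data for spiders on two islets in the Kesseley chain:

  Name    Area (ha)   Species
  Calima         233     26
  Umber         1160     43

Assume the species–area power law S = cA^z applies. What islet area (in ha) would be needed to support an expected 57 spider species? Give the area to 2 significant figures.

z = ln(43/26) / ln(1160/233) = 0.5031 / 1.6051 = 0.3134
c = 26 / 233^0.3134 = 26 / 5.521 = 4.709
A = (57/4.709)^(1/0.3134) ⇒ ln A = ln(12.1)/0.3134 = 7.9554
A = e^7.9554 ≈ 2851 ha

2900 ha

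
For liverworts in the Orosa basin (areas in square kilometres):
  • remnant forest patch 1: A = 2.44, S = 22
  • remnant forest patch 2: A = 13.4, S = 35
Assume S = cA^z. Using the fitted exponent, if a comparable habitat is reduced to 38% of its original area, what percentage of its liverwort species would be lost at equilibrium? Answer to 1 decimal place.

z = ln(35/22) / ln(13.4/2.44) = 0.4643 / 1.7033 = 0.2726
S_new/S_old = (A_new/A_old)^z = 0.38^0.2726 = exp(0.2726 × -0.9676) = 0.7682
Fraction lost = 1 − 0.7682 = 0.2318

23.2%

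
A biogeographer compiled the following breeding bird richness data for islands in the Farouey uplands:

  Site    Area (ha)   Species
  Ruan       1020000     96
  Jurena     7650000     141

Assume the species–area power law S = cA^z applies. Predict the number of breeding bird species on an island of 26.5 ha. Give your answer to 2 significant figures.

z = ln(141/96) / ln(7650000/1020000) = 0.3844 / 2.0149 = 0.1908
c = 96 / 1020000^0.1908 = 96 / 14.01 = 6.854
S₃ = 6.854 × 26.5^0.1908 = 6.854 × 1.869 ≈ 12.81

13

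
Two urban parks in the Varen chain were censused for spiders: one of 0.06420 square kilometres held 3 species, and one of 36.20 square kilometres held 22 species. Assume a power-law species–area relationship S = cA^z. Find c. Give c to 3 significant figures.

7.12

z = ln(S₂/S₁) / ln(A₂/A₁) = ln(22/3) / ln(36.2/0.0642) = 1.9924 / 6.3348 = 0.3145
c = S₁ / A₁^z = 3 / 0.0642^0.3145 = 3 / 0.4216 = 7.115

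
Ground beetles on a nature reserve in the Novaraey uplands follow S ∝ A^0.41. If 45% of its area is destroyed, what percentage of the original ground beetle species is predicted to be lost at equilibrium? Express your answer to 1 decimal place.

S_new/S_old = (A_new/A_old)^z = 0.55^0.41
= exp(0.41 × ln 0.55) = exp(0.41 × -0.5978) = exp(-0.2451) ≈ 0.7826
Fraction lost = 1 − 0.7826 = 0.2174

21.7%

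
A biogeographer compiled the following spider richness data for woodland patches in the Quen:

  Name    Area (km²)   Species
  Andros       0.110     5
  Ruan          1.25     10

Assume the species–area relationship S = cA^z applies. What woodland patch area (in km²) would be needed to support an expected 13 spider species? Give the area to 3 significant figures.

3.14 km²

z = ln(10/5) / ln(1.25/0.11) = 0.6931 / 2.4304 = 0.2852
c = 5 / 0.11^0.2852 = 5 / 0.5329 = 9.383
A = (13/9.383)^(1/0.2852) ⇒ ln A = ln(1.385)/0.2852 = 1.1431
A = e^1.1431 ≈ 3.136 km²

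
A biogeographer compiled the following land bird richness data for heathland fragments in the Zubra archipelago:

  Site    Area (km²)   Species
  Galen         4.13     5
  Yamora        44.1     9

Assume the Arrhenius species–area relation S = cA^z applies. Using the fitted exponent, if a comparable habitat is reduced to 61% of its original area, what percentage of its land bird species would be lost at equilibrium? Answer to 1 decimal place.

z = ln(9/5) / ln(44.1/4.13) = 0.5878 / 2.3682 = 0.2482
S_new/S_old = (A_new/A_old)^z = 0.61^0.2482 = exp(0.2482 × -0.4943) = 0.8845
Fraction lost = 1 − 0.8845 = 0.1155

11.5%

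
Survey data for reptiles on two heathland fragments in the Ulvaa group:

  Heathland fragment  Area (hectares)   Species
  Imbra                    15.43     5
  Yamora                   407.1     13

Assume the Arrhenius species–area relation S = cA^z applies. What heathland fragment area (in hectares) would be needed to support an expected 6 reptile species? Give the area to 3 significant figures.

z = ln(13/5) / ln(407.1/15.43) = 0.9555 / 3.2727 = 0.2920
c = 5 / 15.43^0.2920 = 5 / 2.223 = 2.249
A = (6/2.249)^(1/0.2920) ⇒ ln A = ln(2.668)/0.2920 = 3.3608
A = e^3.3608 ≈ 28.81 hectares

28.8 hectares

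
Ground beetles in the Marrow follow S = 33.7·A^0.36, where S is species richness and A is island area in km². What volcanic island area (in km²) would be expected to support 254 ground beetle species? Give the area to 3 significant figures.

273 km²

254 = 33.7 × A^0.36  ⇒  A^0.36 = 254/33.7 = 7.537
ln A = ln(7.537) / 0.36 = 2.0198 / 0.36 = 5.6107
A = e^5.6107 ≈ 273.3 km²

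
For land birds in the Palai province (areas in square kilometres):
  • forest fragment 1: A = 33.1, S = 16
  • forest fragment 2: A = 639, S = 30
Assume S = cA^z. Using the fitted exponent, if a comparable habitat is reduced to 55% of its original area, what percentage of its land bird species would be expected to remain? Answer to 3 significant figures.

88.1%

z = ln(30/16) / ln(639/33.1) = 0.6286 / 2.9604 = 0.2123
S_new/S_old = (A_new/A_old)^z = 0.55^0.2123 = exp(0.2123 × -0.5978) = 0.8808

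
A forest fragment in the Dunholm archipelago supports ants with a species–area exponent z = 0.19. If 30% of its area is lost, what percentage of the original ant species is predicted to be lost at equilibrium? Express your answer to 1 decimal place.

S_new/S_old = (A_new/A_old)^z = 0.7^0.19
= exp(0.19 × ln 0.7) = exp(0.19 × -0.3567) = exp(-0.0678) ≈ 0.9345
Fraction lost = 1 − 0.9345 = 0.06552

6.6%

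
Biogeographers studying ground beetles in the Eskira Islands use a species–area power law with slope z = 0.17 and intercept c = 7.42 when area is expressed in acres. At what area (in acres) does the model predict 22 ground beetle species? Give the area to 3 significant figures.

22 = 7.42 × A^0.17  ⇒  A^0.17 = 22/7.42 = 2.965
ln A = ln(2.965) / 0.17 = 1.0869 / 0.17 = 6.3933
A = e^6.3933 ≈ 597.8 acres

598 acres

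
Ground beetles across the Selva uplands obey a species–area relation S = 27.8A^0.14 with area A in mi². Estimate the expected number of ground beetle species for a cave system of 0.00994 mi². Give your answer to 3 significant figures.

14.6

S = 27.8 × 0.00994^0.14
ln S = ln 27.8 + 0.14 × ln 0.00994 = 3.3250 + 0.14 × -4.6112 = 2.6795
S = e^2.6795 ≈ 14.58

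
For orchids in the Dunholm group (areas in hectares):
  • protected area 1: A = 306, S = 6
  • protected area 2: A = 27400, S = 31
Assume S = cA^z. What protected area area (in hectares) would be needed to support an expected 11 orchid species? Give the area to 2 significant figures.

z = ln(31/6) / ln(27400/306) = 1.6422 / 4.4947 = 0.3654
c = 6 / 306^0.3654 = 6 / 8.095 = 0.7412
A = (11/0.7412)^(1/0.3654) ⇒ ln A = ln(14.84)/0.3654 = 7.3826
A = e^7.3826 ≈ 1608 hectares

1600 hectares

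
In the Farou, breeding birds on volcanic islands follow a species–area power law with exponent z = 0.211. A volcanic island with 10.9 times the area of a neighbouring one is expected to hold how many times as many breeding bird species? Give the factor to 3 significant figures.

1.66

S₂/S₁ = (A₂/A₁)^z = 10.9^0.211
ln(S₂/S₁) = 0.211 × ln 10.9 = 0.211 × 2.3888 = 0.5040
S₂/S₁ = e^0.5040 ≈ 1.655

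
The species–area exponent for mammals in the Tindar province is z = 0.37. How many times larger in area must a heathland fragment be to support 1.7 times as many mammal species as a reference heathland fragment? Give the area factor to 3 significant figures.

(A₂/A₁)^0.37 = 1.7, so A₂/A₁ = 1.7^(1/0.37) = 1.7^2.703
ln(A₂/A₁) = ln 1.7 / 0.37 = 0.5306 / 0.37 = 1.4341
A₂/A₁ = e^1.4341 ≈ 4.196

4.20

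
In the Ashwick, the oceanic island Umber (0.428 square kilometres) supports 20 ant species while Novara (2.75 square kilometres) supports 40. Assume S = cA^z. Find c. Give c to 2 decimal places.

27.44

z = ln(S₂/S₁) / ln(A₂/A₁) = ln(40/20) / ln(2.75/0.428) = 0.6931 / 1.8602 = 0.3726
c = S₁ / A₁^z = 20 / 0.428^0.3726 = 20 / 0.7289 = 27.44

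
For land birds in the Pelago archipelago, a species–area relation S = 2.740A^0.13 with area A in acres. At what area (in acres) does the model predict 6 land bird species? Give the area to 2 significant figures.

6 = 2.74 × A^0.13  ⇒  A^0.13 = 6/2.74 = 2.19
ln A = ln(2.19) / 0.13 = 0.7838 / 0.13 = 6.0292
A = e^6.0292 ≈ 415.4 acres

420 acres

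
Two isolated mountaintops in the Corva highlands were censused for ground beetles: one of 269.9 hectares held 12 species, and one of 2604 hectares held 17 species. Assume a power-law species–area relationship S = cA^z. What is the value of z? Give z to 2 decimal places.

Taking logs: ln S = ln c + z ln A, so z = (ln S₂ − ln S₁)/(ln A₂ − ln A₁).
z = ln(17/12) / ln(2604/269.9) = ln(1.417) / ln(9.648) = 0.3483 / 2.2668 = 0.1537

0.15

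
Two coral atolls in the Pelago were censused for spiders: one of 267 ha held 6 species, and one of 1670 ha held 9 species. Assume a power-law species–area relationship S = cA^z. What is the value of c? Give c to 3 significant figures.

1.74

z = ln(S₂/S₁) / ln(A₂/A₁) = ln(9/6) / ln(1670/267) = 0.4055 / 1.8333 = 0.2212
c = S₁ / A₁^z = 6 / 267^0.2212 = 6 / 3.441 = 1.744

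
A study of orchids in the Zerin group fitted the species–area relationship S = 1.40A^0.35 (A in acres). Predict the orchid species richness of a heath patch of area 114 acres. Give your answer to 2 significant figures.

S = 1.4 × 114^0.35
ln S = ln 1.4 + 0.35 × ln 114 = 0.3365 + 0.35 × 4.7362 = 1.9941
S = e^1.9941 ≈ 7.346

7.3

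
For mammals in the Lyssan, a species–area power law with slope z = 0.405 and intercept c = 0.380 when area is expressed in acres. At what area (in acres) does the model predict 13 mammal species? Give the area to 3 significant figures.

6140 acres

13 = 0.38 × A^0.405  ⇒  A^0.405 = 13/0.38 = 34.21
ln A = ln(34.21) / 0.405 = 3.5325 / 0.405 = 8.7223
A = e^8.7223 ≈ 6138 acres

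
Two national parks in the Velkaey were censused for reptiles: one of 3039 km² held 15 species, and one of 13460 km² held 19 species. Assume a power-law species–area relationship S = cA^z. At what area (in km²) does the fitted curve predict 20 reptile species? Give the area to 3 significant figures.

z = ln(19/15) / ln(13460/3039) = 0.2364 / 1.4882 = 0.1588
c = 15 / 3039^0.1588 = 15 / 3.574 = 4.196
A = (20/4.196)^(1/0.1588) ⇒ ln A = ln(4.766)/0.1588 = 9.8304
A = e^9.8304 ≈ 18590 km²

18600 km²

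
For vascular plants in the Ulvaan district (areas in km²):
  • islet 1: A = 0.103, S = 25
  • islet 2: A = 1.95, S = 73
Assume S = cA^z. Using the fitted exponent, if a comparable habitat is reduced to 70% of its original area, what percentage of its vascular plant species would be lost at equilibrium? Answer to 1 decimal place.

z = ln(73/25) / ln(1.95/0.103) = 1.0716 / 2.9409 = 0.3644
S_new/S_old = (A_new/A_old)^z = 0.7^0.3644 = exp(0.3644 × -0.3567) = 0.8781
Fraction lost = 1 − 0.8781 = 0.1219

12.2%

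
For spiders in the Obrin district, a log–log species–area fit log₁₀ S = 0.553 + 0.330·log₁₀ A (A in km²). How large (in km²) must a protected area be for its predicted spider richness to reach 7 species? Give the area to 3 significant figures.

7.68 km²

7 = 3.573 × A^0.33  ⇒  A^0.33 = 7/3.573 = 1.959
ln A = ln(1.959) / 0.33 = 0.6726 / 0.33 = 2.0381
A = e^2.0381 ≈ 7.676 km²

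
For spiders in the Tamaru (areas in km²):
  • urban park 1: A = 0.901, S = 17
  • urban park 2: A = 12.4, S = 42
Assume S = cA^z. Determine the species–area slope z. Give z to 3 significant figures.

Taking logs: ln S = ln c + z ln A, so z = (ln S₂ − ln S₁)/(ln A₂ − ln A₁).
z = ln(42/17) / ln(12.4/0.901) = ln(2.471) / ln(13.76) = 0.9045 / 2.6219 = 0.3450

0.345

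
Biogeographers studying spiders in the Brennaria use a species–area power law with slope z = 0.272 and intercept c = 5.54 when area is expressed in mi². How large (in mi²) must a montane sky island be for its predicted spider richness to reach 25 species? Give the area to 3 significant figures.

25 = 5.54 × A^0.272  ⇒  A^0.272 = 25/5.54 = 4.513
ln A = ln(4.513) / 0.272 = 1.5069 / 0.272 = 5.5400
A = e^5.5400 ≈ 254.7 mi²

255 mi²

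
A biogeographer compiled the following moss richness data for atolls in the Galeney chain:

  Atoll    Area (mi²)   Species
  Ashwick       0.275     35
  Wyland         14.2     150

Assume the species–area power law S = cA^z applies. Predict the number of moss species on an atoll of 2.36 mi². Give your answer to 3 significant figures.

z = ln(150/35) / ln(14.2/0.275) = 1.4553 / 3.9442 = 0.3690
c = 35 / 0.275^0.3690 = 35 / 0.6211 = 56.36
S₃ = 56.36 × 2.36^0.3690 = 56.36 × 1.373 ≈ 77.36

77.4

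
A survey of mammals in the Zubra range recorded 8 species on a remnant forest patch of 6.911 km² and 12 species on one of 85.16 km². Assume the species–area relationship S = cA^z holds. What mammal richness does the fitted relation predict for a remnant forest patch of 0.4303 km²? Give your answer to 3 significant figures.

5.11

z = ln(12/8) / ln(85.16/6.911) = 0.4055 / 2.5114 = 0.1614
c = 8 / 6.911^0.1614 = 8 / 1.366 = 5.855
S₃ = 5.855 × 0.4303^0.1614 = 5.855 × 0.8727 ≈ 5.11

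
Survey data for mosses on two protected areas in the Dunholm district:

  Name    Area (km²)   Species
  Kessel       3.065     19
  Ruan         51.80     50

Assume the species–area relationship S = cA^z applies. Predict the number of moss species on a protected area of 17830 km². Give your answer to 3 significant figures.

z = ln(50/19) / ln(51.8/3.065) = 0.9676 / 2.8273 = 0.3422
c = 19 / 3.065^0.3422 = 19 / 1.467 = 12.95
S₃ = 12.95 × 17830^0.3422 = 12.95 × 28.5 ≈ 369.1

369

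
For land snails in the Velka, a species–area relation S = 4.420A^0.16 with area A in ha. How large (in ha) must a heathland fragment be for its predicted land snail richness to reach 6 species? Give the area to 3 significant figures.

6.75 ha

6 = 4.42 × A^0.16  ⇒  A^0.16 = 6/4.42 = 1.357
ln A = ln(1.357) / 0.16 = 0.3056 / 0.16 = 1.9101
A = e^1.9101 ≈ 6.754 ha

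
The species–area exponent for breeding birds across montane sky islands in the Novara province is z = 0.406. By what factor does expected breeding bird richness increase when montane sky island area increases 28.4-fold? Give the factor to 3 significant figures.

S₂/S₁ = (A₂/A₁)^z = 28.4^0.406
ln(S₂/S₁) = 0.406 × ln 28.4 = 0.406 × 3.3464 = 1.3586
S₂/S₁ = e^1.3586 ≈ 3.891

3.89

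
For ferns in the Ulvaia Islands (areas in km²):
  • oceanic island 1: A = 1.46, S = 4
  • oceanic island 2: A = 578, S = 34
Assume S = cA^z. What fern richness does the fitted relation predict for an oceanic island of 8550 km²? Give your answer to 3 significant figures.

89.2

z = ln(34/4) / ln(578/1.46) = 2.1401 / 5.9811 = 0.3578
c = 4 / 1.46^0.3578 = 4 / 1.145 = 3.493
S₃ = 3.493 × 8550^0.3578 = 3.493 × 25.52 ≈ 89.15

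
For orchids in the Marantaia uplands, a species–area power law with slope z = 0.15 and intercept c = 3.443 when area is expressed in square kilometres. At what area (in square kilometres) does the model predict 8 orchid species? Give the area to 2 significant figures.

8 = 3.443 × A^0.15  ⇒  A^0.15 = 8/3.443 = 2.324
ln A = ln(2.324) / 0.15 = 0.8431 / 0.15 = 5.6207
A = e^5.6207 ≈ 276.1 square kilometres

280 square kilometres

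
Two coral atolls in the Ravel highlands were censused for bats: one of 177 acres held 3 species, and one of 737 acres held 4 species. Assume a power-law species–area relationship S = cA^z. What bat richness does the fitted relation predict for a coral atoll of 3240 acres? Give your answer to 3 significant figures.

z = ln(4/3) / ln(737/177) = 0.2877 / 1.4264 = 0.2017
c = 3 / 177^0.2017 = 3 / 2.84 = 1.056
S₃ = 1.056 × 3240^0.2017 = 1.056 × 5.105 ≈ 5.392

5.39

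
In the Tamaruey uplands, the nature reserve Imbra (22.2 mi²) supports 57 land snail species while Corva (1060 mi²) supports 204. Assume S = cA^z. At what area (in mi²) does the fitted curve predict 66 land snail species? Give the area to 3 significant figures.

34.6 mi²

z = ln(204/57) / ln(1060/22.2) = 1.2751 / 3.8659 = 0.3298
c = 57 / 22.2^0.3298 = 57 / 2.78 = 20.5
A = (66/20.5)^(1/0.3298) ⇒ ln A = ln(3.219)/0.3298 = 3.5446
A = e^3.5446 ≈ 34.63 mi²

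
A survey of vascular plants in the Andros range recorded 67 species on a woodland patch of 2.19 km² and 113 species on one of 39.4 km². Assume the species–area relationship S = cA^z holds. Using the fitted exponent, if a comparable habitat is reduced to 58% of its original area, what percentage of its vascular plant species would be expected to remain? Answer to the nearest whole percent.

91%

z = ln(113/67) / ln(39.4/2.19) = 0.5227 / 2.8899 = 0.1809
S_new/S_old = (A_new/A_old)^z = 0.58^0.1809 = exp(0.1809 × -0.5447) = 0.9062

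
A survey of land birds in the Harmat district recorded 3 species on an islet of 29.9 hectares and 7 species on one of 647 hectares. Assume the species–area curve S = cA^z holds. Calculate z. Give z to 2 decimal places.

Taking logs: ln S = ln c + z ln A, so z = (ln S₂ − ln S₁)/(ln A₂ − ln A₁).
z = ln(7/3) / ln(647/29.9) = ln(2.333) / ln(21.64) = 0.8473 / 3.0745 = 0.2756

0.28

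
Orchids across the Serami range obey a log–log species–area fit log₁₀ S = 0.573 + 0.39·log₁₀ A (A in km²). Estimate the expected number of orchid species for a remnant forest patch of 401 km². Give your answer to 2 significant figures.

S = 3.741 × 401^0.39
ln S = ln 3.741 + 0.39 × ln 401 = 1.3194 + 0.39 × 5.9940 = 3.6570
S = e^3.6570 ≈ 38.75

39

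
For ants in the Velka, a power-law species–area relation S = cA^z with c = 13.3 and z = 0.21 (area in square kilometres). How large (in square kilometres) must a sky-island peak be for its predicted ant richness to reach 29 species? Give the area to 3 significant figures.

29 = 13.3 × A^0.21  ⇒  A^0.21 = 29/13.3 = 2.18
ln A = ln(2.18) / 0.21 = 0.7795 / 0.21 = 3.7121
A = e^3.7121 ≈ 40.94 square kilometres

40.9 square kilometres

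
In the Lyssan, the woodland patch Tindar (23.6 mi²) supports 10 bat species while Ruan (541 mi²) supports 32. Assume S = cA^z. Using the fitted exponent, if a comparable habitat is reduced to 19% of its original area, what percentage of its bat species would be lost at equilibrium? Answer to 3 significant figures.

46.0%

z = ln(32/10) / ln(541/23.6) = 1.1632 / 3.1322 = 0.3714
S_new/S_old = (A_new/A_old)^z = 0.19^0.3714 = exp(0.3714 × -1.6607) = 0.5397
Fraction lost = 1 − 0.5397 = 0.4603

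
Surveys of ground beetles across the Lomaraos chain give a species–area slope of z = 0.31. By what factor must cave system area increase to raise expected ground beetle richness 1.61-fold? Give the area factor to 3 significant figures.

(A₂/A₁)^0.31 = 1.61, so A₂/A₁ = 1.61^(1/0.31) = 1.61^3.226
ln(A₂/A₁) = ln 1.61 / 0.31 = 0.4762 / 0.31 = 1.5362
A₂/A₁ = e^1.5362 ≈ 4.647

4.65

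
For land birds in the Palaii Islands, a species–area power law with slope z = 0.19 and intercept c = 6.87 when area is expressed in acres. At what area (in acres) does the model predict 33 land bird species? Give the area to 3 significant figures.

3860 acres

33 = 6.87 × A^0.19  ⇒  A^0.19 = 33/6.87 = 4.803
ln A = ln(4.803) / 0.19 = 1.5693 / 0.19 = 8.2597
A = e^8.2597 ≈ 3865 acres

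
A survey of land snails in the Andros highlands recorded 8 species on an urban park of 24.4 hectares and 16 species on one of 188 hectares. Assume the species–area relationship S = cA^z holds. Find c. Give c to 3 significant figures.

z = ln(S₂/S₁) / ln(A₂/A₁) = ln(16/8) / ln(188/24.4) = 0.6931 / 2.0419 = 0.3395
c = S₁ / A₁^z = 8 / 24.4^0.3395 = 8 / 2.958 = 2.705

2.70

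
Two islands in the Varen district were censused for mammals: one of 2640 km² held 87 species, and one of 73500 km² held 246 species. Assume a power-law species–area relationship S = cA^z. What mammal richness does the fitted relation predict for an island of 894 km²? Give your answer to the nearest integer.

62

z = ln(246/87) / ln(73500/2640) = 1.0394 / 3.3265 = 0.3125
c = 87 / 2640^0.3125 = 87 / 11.73 = 7.42
S₃ = 7.42 × 894^0.3125 = 7.42 × 8.36 ≈ 62.03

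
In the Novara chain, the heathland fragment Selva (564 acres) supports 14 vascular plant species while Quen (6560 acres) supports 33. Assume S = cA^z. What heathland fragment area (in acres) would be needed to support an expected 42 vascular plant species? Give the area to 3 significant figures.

z = ln(33/14) / ln(6560/564) = 0.8575 / 2.4537 = 0.3495
c = 14 / 564^0.3495 = 14 / 9.15 = 1.53
A = (42/1.53)^(1/0.3495) ⇒ ln A = ln(27.45)/0.3495 = 9.4789
A = e^9.4789 ≈ 13080 acres

13100 acres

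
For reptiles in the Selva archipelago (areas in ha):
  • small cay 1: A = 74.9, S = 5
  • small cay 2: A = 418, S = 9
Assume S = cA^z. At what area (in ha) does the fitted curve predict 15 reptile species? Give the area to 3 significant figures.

z = ln(9/5) / ln(418/74.9) = 0.5878 / 1.7193 = 0.3419
c = 5 / 74.9^0.3419 = 5 / 4.374 = 1.143
A = (15/1.143)^(1/0.3419) ⇒ ln A = ln(13.12)/0.3419 = 7.5297
A = e^7.5297 ≈ 1863 ha

1860 ha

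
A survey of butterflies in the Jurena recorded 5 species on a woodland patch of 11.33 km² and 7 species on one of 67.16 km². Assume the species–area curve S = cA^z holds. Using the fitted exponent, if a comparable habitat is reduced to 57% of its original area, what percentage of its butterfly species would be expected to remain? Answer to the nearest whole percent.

90%

z = ln(7/5) / ln(67.16/11.33) = 0.3365 / 1.7796 = 0.1891
S_new/S_old = (A_new/A_old)^z = 0.57^0.1891 = exp(0.1891 × -0.5621) = 0.8992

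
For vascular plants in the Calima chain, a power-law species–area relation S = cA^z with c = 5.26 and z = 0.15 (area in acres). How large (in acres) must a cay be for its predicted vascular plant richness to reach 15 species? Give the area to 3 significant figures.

1080 acres

15 = 5.26 × A^0.15  ⇒  A^0.15 = 15/5.26 = 2.852
ln A = ln(2.852) / 0.15 = 1.0479 / 0.15 = 6.9861
A = e^6.9861 ≈ 1082 acres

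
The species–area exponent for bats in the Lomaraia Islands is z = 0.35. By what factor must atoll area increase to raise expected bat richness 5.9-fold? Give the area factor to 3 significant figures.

159

(A₂/A₁)^0.35 = 5.9, so A₂/A₁ = 5.9^(1/0.35) = 5.9^2.857
ln(A₂/A₁) = ln 5.9 / 0.35 = 1.7750 / 0.35 = 5.0713
A₂/A₁ = e^5.0713 ≈ 159.4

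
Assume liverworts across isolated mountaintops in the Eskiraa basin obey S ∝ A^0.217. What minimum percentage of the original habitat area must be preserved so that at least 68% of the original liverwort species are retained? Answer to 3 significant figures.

16.9%

Need (A_new/A_old)^0.217 = 0.68, so A_new/A_old = 0.68^(1/0.217) = 0.68^4.608
ln(A_new/A_old) = ln 0.68 / 0.217 = -0.3857 / 0.217 = -1.7772
A_new/A_old = e^-1.7772 ≈ 0.1691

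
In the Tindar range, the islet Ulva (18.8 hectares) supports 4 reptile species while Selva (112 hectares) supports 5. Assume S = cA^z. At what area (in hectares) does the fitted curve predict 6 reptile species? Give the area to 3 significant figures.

481 hectares

z = ln(5/4) / ln(112/18.8) = 0.2231 / 1.7846 = 0.1250
c = 4 / 18.8^0.1250 = 4 / 1.443 = 2.772
A = (6/2.772)^(1/0.1250) ⇒ ln A = ln(2.165)/0.1250 = 6.1767
A = e^6.1767 ≈ 481.4 hectares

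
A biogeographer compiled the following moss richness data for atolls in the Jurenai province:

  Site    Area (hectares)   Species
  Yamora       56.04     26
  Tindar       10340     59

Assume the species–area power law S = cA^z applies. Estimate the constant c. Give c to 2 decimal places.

13.82

z = ln(S₂/S₁) / ln(A₂/A₁) = ln(59/26) / ln(10340/56.04) = 0.8194 / 5.2177 = 0.1570
c = S₁ / A₁^z = 26 / 56.04^0.1570 = 26 / 1.882 = 13.82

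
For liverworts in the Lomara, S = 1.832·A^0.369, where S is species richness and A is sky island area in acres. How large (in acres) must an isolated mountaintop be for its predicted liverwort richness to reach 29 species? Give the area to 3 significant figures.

1780 acres

29 = 1.832 × A^0.369  ⇒  A^0.369 = 29/1.832 = 15.83
ln A = ln(15.83) / 0.369 = 2.7619 / 0.369 = 7.4848
A = e^7.4848 ≈ 1781 acres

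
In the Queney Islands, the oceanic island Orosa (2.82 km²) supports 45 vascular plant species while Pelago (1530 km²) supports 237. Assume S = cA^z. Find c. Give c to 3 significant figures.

34.2

z = ln(S₂/S₁) / ln(A₂/A₁) = ln(237/45) / ln(1530/2.82) = 1.6614 / 6.2963 = 0.2639
c = S₁ / A₁^z = 45 / 2.82^0.2639 = 45 / 1.315 = 34.23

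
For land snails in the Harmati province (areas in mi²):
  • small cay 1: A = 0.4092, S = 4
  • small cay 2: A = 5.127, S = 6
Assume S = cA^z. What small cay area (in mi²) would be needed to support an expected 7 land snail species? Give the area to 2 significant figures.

z = ln(6/4) / ln(5.127/0.4092) = 0.4055 / 2.5281 = 0.1604
c = 4 / 0.4092^0.1604 = 4 / 0.8665 = 4.616
A = (7/4.616)^(1/0.1604) ⇒ ln A = ln(1.516)/0.1604 = 2.5956
A = e^2.5956 ≈ 13.41 mi²

13 mi²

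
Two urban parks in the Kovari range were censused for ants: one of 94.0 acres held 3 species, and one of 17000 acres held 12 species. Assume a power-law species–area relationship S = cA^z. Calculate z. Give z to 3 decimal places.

Taking logs: ln S = ln c + z ln A, so z = (ln S₂ − ln S₁)/(ln A₂ − ln A₁).
z = ln(12/3) / ln(17000/94) = ln(4) / ln(180.9) = 1.3863 / 5.1977 = 0.2667

0.267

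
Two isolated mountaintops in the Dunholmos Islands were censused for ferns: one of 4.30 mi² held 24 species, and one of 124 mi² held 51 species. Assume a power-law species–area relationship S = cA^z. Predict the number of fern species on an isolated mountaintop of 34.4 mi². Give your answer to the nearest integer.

38

z = ln(51/24) / ln(124/4.3) = 0.7538 / 3.3617 = 0.2242
c = 24 / 4.3^0.2242 = 24 / 1.387 = 17.3
S₃ = 17.3 × 34.4^0.2242 = 17.3 × 2.211 ≈ 38.26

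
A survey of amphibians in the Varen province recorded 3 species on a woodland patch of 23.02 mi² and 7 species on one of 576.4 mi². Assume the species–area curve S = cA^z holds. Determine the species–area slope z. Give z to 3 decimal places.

0.263

Taking logs: ln S = ln c + z ln A, so z = (ln S₂ − ln S₁)/(ln A₂ − ln A₁).
z = ln(7/3) / ln(576.4/23.02) = ln(2.333) / ln(25.04) = 0.8473 / 3.2204 = 0.2631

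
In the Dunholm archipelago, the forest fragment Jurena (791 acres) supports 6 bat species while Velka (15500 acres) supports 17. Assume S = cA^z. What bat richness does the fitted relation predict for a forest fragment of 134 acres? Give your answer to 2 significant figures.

3.2

z = ln(17/6) / ln(15500/791) = 1.0415 / 2.9753 = 0.3500
c = 6 / 791^0.3500 = 6 / 10.34 = 0.5804
S₃ = 0.5804 × 134^0.3500 = 0.5804 × 5.553 ≈ 3.223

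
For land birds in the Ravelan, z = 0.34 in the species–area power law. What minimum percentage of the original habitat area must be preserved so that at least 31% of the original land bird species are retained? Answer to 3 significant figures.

3.19%

Need (A_new/A_old)^0.34 = 0.31, so A_new/A_old = 0.31^(1/0.34) = 0.31^2.941
ln(A_new/A_old) = ln 0.31 / 0.34 = -1.1712 / 0.34 = -3.4447
A_new/A_old = e^-3.4447 ≈ 0.03192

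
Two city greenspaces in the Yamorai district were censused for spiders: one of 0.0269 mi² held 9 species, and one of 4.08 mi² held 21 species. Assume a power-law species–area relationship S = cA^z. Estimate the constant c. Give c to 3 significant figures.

16.6

z = ln(S₂/S₁) / ln(A₂/A₁) = ln(21/9) / ln(4.08/0.0269) = 0.8473 / 5.0217 = 0.1687
c = S₁ / A₁^z = 9 / 0.0269^0.1687 = 9 / 0.5433 = 16.56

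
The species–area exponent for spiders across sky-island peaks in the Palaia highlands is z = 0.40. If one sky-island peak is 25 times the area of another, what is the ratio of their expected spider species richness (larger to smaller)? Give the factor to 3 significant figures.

S₂/S₁ = (A₂/A₁)^z = 25^0.4
ln(S₂/S₁) = 0.4 × ln 25 = 0.4 × 3.2189 = 1.2876
S₂/S₁ = e^1.2876 ≈ 3.624

3.62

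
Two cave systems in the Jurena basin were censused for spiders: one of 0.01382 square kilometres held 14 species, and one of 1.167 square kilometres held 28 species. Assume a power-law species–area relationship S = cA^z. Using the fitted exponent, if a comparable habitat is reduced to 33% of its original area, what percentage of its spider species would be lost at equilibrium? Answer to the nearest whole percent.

z = ln(28/14) / ln(1.167/0.01382) = 0.6931 / 4.4361 = 0.1563
S_new/S_old = (A_new/A_old)^z = 0.33^0.1563 = exp(0.1563 × -1.1087) = 0.8409
Fraction lost = 1 − 0.8409 = 0.1591

16%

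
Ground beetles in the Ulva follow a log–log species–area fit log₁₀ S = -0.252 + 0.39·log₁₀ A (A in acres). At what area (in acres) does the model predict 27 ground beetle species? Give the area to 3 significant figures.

27 = 0.5598 × A^0.39  ⇒  A^0.39 = 27/0.5598 = 48.24
ln A = ln(48.24) / 0.39 = 3.8761 / 0.39 = 9.9387
A = e^9.9387 ≈ 20717 acres

20700 acres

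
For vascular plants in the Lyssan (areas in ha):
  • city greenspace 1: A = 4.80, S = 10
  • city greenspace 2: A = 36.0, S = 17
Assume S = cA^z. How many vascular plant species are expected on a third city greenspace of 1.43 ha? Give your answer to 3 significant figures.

z = ln(17/10) / ln(36/4.8) = 0.5306 / 2.0149 = 0.2634
c = 10 / 4.8^0.2634 = 10 / 1.511 = 6.616
S₃ = 6.616 × 1.43^0.2634 = 6.616 × 1.099 ≈ 7.269

7.27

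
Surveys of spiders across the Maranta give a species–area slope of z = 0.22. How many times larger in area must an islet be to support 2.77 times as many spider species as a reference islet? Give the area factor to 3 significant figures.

103

(A₂/A₁)^0.22 = 2.77, so A₂/A₁ = 2.77^(1/0.22) = 2.77^4.545
ln(A₂/A₁) = ln 2.77 / 0.22 = 1.0188 / 0.22 = 4.6311
A₂/A₁ = e^4.6311 ≈ 102.6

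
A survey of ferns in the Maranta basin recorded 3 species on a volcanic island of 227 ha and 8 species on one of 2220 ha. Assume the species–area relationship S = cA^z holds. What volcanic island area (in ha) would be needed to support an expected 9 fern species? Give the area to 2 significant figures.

z = ln(8/3) / ln(2220/227) = 0.9808 / 2.2803 = 0.4301
c = 3 / 227^0.4301 = 3 / 10.31 = 0.2909
A = (9/0.2909)^(1/0.4301) ⇒ ln A = ln(30.94)/0.4301 = 7.9791
A = e^7.9791 ≈ 2919 ha

2900 ha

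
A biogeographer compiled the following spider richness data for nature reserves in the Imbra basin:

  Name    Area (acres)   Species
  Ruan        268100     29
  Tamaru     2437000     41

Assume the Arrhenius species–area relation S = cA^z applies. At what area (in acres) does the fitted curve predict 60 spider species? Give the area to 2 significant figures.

z = ln(41/29) / ln(2437000/268100) = 0.3463 / 2.2072 = 0.1569
c = 29 / 268100^0.1569 = 29 / 7.106 = 4.081
A = (60/4.081)^(1/0.1569) ⇒ ln A = ln(14.7)/0.1569 = 17.1333
A = e^17.1333 ≈ 27599834 acres

28000000 acres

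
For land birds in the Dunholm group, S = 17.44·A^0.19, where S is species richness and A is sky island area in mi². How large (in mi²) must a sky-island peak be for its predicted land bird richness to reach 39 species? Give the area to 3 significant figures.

69.1 mi²

39 = 17.44 × A^0.19  ⇒  A^0.19 = 39/17.44 = 2.236
ln A = ln(2.236) / 0.19 = 0.8048 / 0.19 = 4.2358
A = e^4.2358 ≈ 69.11 mi²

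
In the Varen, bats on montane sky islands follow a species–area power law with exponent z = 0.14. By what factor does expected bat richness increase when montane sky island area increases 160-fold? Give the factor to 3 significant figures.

2.04

S₂/S₁ = (A₂/A₁)^z = 160^0.14
ln(S₂/S₁) = 0.14 × ln 160 = 0.14 × 5.0752 = 0.7105
S₂/S₁ = e^0.7105 ≈ 2.035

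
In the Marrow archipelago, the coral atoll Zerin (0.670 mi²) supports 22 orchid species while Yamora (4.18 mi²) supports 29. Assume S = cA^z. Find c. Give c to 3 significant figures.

z = ln(S₂/S₁) / ln(A₂/A₁) = ln(29/22) / ln(4.18/0.67) = 0.2763 / 1.8308 = 0.1509
c = S₁ / A₁^z = 22 / 0.67^0.1509 = 22 / 0.9414 = 23.37

23.4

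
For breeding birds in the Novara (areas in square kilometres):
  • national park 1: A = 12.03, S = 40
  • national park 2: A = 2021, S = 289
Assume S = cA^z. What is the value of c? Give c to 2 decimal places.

z = ln(S₂/S₁) / ln(A₂/A₁) = ln(289/40) / ln(2021/12.03) = 1.9775 / 5.1239 = 0.3859
c = S₁ / A₁^z = 40 / 12.03^0.3859 = 40 / 2.612 = 15.32

15.32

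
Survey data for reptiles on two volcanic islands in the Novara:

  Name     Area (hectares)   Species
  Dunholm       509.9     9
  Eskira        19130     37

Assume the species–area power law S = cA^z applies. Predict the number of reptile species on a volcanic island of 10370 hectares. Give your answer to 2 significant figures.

z = ln(37/9) / ln(19130/509.9) = 1.4137 / 3.6248 = 0.3900
c = 9 / 509.9^0.3900 = 9 / 11.37 = 0.7912
S₃ = 0.7912 × 10370^0.3900 = 0.7912 × 36.83 ≈ 29.14

29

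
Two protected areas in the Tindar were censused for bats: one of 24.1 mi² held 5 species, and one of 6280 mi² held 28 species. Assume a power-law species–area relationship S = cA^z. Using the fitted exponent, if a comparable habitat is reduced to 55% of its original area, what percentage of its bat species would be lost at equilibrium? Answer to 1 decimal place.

16.9%

z = ln(28/5) / ln(6280/24.1) = 1.7228 / 5.5629 = 0.3097
S_new/S_old = (A_new/A_old)^z = 0.55^0.3097 = exp(0.3097 × -0.5978) = 0.831
Fraction lost = 1 − 0.831 = 0.169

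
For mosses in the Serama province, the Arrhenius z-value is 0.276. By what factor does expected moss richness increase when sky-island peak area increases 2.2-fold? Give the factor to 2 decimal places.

S₂/S₁ = (A₂/A₁)^z = 2.2^0.276
ln(S₂/S₁) = 0.276 × ln 2.2 = 0.276 × 0.7885 = 0.2176
S₂/S₁ = e^0.2176 ≈ 1.243

1.24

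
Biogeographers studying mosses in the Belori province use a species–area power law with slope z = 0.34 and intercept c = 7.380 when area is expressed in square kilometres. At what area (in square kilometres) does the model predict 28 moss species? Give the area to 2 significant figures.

28 = 7.38 × A^0.34  ⇒  A^0.34 = 28/7.38 = 3.794
ln A = ln(3.794) / 0.34 = 1.3334 / 0.34 = 3.9219
A = e^3.9219 ≈ 50.49 square kilometres

50 square kilometres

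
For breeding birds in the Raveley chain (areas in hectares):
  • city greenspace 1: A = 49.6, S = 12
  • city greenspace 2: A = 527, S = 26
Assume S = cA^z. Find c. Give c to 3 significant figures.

3.35

z = ln(S₂/S₁) / ln(A₂/A₁) = ln(26/12) / ln(527/49.6) = 0.7732 / 2.3632 = 0.3272
c = S₁ / A₁^z = 12 / 49.6^0.3272 = 12 / 3.587 = 3.345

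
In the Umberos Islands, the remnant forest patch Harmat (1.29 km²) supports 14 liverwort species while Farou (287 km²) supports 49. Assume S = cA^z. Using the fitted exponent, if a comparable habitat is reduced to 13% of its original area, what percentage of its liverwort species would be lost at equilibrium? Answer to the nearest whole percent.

z = ln(49/14) / ln(287/1.29) = 1.2528 / 5.4048 = 0.2318
S_new/S_old = (A_new/A_old)^z = 0.13^0.2318 = exp(0.2318 × -2.0402) = 0.6232
Fraction lost = 1 − 0.6232 = 0.3768

38%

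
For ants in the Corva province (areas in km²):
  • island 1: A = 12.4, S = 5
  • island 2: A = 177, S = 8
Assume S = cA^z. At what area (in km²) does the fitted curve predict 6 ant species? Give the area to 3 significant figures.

34.8 km²

z = ln(8/5) / ln(177/12.4) = 0.4700 / 2.6585 = 0.1768
c = 5 / 12.4^0.1768 = 5 / 1.561 = 3.204
A = (6/3.204)^(1/0.1768) ⇒ ln A = ln(1.873)/0.1768 = 3.5490
A = e^3.5490 ≈ 34.78 km²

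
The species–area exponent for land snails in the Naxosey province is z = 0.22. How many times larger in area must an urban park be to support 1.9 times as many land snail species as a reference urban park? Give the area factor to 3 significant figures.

(A₂/A₁)^0.22 = 1.9, so A₂/A₁ = 1.9^(1/0.22) = 1.9^4.545
ln(A₂/A₁) = ln 1.9 / 0.22 = 0.6419 / 0.22 = 2.9175
A₂/A₁ = e^2.9175 ≈ 18.5

18.5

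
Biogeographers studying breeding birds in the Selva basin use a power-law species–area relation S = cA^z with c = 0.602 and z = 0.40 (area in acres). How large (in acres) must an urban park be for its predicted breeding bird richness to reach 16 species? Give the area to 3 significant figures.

3640 acres

16 = 0.602 × A^0.4  ⇒  A^0.4 = 16/0.602 = 26.58
ln A = ln(26.58) / 0.4 = 3.2801 / 0.4 = 8.2002
A = e^8.2002 ≈ 3642 acres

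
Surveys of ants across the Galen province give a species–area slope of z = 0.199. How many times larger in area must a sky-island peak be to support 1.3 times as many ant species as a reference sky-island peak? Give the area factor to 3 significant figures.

3.74

(A₂/A₁)^0.199 = 1.3, so A₂/A₁ = 1.3^(1/0.199) = 1.3^5.025
ln(A₂/A₁) = ln 1.3 / 0.199 = 0.2624 / 0.199 = 1.3184
A₂/A₁ = e^1.3184 ≈ 3.737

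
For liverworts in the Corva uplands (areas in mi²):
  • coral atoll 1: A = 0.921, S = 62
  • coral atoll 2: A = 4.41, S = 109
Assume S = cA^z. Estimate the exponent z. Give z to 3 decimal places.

Taking logs: ln S = ln c + z ln A, so z = (ln S₂ − ln S₁)/(ln A₂ − ln A₁).
z = ln(109/62) / ln(4.41/0.921) = ln(1.758) / ln(4.788) = 0.5642 / 1.5662 = 0.3603

0.360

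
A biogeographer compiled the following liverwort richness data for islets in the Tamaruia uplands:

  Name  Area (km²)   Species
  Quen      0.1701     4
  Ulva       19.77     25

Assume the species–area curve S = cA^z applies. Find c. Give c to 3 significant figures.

z = ln(S₂/S₁) / ln(A₂/A₁) = ln(25/4) / ln(19.77/0.1701) = 1.8326 / 4.7555 = 0.3854
c = S₁ / A₁^z = 4 / 0.1701^0.3854 = 4 / 0.5053 = 7.916

7.92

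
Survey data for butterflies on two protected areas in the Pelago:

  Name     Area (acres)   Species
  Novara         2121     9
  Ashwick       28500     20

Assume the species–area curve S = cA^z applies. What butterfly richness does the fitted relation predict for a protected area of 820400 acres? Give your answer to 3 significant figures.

z = ln(20/9) / ln(28500/2121) = 0.7985 / 2.5980 = 0.3074
c = 9 / 2121^0.3074 = 9 / 10.53 = 0.8547
S₃ = 0.8547 × 820400^0.3074 = 0.8547 × 65.72 ≈ 56.17

56.2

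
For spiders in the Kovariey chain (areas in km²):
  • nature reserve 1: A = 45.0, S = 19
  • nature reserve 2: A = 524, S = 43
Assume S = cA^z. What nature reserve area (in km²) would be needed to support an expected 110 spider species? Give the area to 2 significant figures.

8800 km²

z = ln(43/19) / ln(524/45) = 0.8168 / 2.4548 = 0.3327
c = 19 / 45^0.3327 = 19 / 3.549 = 5.354
A = (110/5.354)^(1/0.3327) ⇒ ln A = ln(20.54)/0.3327 = 9.0846
A = e^9.0846 ≈ 8818 km²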